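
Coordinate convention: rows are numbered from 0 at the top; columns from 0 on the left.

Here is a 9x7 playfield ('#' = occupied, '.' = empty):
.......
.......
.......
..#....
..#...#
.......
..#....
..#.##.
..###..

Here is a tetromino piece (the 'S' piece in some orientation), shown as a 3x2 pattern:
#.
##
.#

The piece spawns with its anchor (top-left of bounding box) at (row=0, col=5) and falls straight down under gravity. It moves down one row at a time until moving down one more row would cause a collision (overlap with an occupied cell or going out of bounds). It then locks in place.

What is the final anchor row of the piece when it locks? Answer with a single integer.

Spawn at (row=0, col=5). Try each row:
  row 0: fits
  row 1: fits
  row 2: blocked -> lock at row 1

Answer: 1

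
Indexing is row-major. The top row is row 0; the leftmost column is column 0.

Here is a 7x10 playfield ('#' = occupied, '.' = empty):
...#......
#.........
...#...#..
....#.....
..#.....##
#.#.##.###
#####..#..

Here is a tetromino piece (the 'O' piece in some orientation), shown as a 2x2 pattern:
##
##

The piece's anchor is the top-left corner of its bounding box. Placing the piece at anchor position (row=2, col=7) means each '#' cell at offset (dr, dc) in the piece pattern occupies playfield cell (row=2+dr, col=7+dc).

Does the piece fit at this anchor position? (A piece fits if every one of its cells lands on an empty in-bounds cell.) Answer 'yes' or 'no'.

Check each piece cell at anchor (2, 7):
  offset (0,0) -> (2,7): occupied ('#') -> FAIL
  offset (0,1) -> (2,8): empty -> OK
  offset (1,0) -> (3,7): empty -> OK
  offset (1,1) -> (3,8): empty -> OK
All cells valid: no

Answer: no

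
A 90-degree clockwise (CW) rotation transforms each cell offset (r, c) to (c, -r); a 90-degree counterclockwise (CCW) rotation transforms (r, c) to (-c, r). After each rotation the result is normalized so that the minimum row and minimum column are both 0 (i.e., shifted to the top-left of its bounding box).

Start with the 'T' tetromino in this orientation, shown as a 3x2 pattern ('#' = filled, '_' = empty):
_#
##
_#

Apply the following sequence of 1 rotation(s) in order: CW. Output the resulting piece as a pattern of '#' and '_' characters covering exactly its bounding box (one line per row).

Start:
_#
##
_#
After rotation 1 (CW):
_#_
###

Answer: _#_
###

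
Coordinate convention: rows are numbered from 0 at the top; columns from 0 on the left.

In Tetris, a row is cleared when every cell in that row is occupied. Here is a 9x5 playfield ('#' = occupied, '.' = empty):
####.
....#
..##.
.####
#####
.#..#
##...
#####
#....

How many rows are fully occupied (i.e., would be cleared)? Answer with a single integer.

Check each row:
  row 0: 1 empty cell -> not full
  row 1: 4 empty cells -> not full
  row 2: 3 empty cells -> not full
  row 3: 1 empty cell -> not full
  row 4: 0 empty cells -> FULL (clear)
  row 5: 3 empty cells -> not full
  row 6: 3 empty cells -> not full
  row 7: 0 empty cells -> FULL (clear)
  row 8: 4 empty cells -> not full
Total rows cleared: 2

Answer: 2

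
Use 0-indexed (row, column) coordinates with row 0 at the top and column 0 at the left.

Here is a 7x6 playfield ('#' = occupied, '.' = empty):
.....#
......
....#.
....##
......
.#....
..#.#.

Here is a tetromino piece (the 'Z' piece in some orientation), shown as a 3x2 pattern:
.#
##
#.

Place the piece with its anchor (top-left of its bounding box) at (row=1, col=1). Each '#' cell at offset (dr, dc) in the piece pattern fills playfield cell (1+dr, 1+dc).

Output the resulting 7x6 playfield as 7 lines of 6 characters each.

Answer: .....#
..#...
.##.#.
.#..##
......
.#....
..#.#.

Derivation:
Fill (1+0,1+1) = (1,2)
Fill (1+1,1+0) = (2,1)
Fill (1+1,1+1) = (2,2)
Fill (1+2,1+0) = (3,1)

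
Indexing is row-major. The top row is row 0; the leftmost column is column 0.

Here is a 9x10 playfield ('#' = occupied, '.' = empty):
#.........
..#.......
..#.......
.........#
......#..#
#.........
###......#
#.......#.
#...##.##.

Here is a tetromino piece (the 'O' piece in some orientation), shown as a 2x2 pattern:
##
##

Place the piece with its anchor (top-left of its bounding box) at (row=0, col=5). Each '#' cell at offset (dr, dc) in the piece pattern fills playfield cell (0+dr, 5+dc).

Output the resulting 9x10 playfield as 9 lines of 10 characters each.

Fill (0+0,5+0) = (0,5)
Fill (0+0,5+1) = (0,6)
Fill (0+1,5+0) = (1,5)
Fill (0+1,5+1) = (1,6)

Answer: #....##...
..#..##...
..#.......
.........#
......#..#
#.........
###......#
#.......#.
#...##.##.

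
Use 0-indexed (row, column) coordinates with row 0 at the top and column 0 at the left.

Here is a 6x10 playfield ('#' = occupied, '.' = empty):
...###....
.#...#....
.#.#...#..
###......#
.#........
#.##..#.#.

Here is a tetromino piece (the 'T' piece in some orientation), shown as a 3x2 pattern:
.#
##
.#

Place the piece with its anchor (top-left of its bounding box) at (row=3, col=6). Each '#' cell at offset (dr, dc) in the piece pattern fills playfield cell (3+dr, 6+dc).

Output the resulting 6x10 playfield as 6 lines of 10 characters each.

Fill (3+0,6+1) = (3,7)
Fill (3+1,6+0) = (4,6)
Fill (3+1,6+1) = (4,7)
Fill (3+2,6+1) = (5,7)

Answer: ...###....
.#...#....
.#.#...#..
###....#.#
.#....##..
#.##..###.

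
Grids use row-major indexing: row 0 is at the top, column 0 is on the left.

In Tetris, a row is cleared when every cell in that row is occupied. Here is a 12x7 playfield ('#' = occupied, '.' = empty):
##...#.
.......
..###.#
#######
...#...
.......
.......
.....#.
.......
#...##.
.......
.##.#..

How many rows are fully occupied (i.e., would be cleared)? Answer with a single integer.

Answer: 1

Derivation:
Check each row:
  row 0: 4 empty cells -> not full
  row 1: 7 empty cells -> not full
  row 2: 3 empty cells -> not full
  row 3: 0 empty cells -> FULL (clear)
  row 4: 6 empty cells -> not full
  row 5: 7 empty cells -> not full
  row 6: 7 empty cells -> not full
  row 7: 6 empty cells -> not full
  row 8: 7 empty cells -> not full
  row 9: 4 empty cells -> not full
  row 10: 7 empty cells -> not full
  row 11: 4 empty cells -> not full
Total rows cleared: 1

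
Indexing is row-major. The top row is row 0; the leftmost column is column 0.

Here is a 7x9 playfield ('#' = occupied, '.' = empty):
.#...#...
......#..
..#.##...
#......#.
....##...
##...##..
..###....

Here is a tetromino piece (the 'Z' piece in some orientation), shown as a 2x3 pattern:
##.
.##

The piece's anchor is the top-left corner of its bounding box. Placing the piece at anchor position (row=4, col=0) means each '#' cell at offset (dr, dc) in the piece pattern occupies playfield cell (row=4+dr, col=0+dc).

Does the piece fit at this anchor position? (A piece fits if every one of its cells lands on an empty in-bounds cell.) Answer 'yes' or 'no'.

Answer: no

Derivation:
Check each piece cell at anchor (4, 0):
  offset (0,0) -> (4,0): empty -> OK
  offset (0,1) -> (4,1): empty -> OK
  offset (1,1) -> (5,1): occupied ('#') -> FAIL
  offset (1,2) -> (5,2): empty -> OK
All cells valid: no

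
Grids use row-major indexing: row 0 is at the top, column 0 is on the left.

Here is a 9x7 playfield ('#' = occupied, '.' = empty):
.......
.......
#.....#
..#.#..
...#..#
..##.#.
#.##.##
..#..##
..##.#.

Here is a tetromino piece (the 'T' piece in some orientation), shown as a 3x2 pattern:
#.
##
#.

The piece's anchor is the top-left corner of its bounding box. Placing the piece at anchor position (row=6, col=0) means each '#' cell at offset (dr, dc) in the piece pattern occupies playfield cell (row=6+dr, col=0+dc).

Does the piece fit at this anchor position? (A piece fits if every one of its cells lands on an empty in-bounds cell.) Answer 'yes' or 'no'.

Answer: no

Derivation:
Check each piece cell at anchor (6, 0):
  offset (0,0) -> (6,0): occupied ('#') -> FAIL
  offset (1,0) -> (7,0): empty -> OK
  offset (1,1) -> (7,1): empty -> OK
  offset (2,0) -> (8,0): empty -> OK
All cells valid: no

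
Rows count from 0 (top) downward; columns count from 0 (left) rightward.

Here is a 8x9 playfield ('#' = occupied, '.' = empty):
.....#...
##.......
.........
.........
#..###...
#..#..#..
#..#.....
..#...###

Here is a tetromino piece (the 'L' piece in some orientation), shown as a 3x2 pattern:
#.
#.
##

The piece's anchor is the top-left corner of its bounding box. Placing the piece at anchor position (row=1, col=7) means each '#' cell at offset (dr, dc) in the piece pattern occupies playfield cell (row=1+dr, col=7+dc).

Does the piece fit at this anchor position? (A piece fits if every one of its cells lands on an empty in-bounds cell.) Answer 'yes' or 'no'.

Check each piece cell at anchor (1, 7):
  offset (0,0) -> (1,7): empty -> OK
  offset (1,0) -> (2,7): empty -> OK
  offset (2,0) -> (3,7): empty -> OK
  offset (2,1) -> (3,8): empty -> OK
All cells valid: yes

Answer: yes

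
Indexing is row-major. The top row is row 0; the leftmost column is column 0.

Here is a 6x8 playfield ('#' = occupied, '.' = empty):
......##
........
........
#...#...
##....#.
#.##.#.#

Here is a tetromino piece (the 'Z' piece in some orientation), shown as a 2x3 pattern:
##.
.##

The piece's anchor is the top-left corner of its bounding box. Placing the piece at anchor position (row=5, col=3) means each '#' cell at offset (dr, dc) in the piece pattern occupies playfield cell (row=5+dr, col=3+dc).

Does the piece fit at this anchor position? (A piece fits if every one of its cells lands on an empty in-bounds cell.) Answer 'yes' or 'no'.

Check each piece cell at anchor (5, 3):
  offset (0,0) -> (5,3): occupied ('#') -> FAIL
  offset (0,1) -> (5,4): empty -> OK
  offset (1,1) -> (6,4): out of bounds -> FAIL
  offset (1,2) -> (6,5): out of bounds -> FAIL
All cells valid: no

Answer: no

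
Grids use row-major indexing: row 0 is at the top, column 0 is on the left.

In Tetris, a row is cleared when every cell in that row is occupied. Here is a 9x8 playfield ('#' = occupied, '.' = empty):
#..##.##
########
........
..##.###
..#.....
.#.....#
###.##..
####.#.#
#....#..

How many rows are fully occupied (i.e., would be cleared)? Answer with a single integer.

Check each row:
  row 0: 3 empty cells -> not full
  row 1: 0 empty cells -> FULL (clear)
  row 2: 8 empty cells -> not full
  row 3: 3 empty cells -> not full
  row 4: 7 empty cells -> not full
  row 5: 6 empty cells -> not full
  row 6: 3 empty cells -> not full
  row 7: 2 empty cells -> not full
  row 8: 6 empty cells -> not full
Total rows cleared: 1

Answer: 1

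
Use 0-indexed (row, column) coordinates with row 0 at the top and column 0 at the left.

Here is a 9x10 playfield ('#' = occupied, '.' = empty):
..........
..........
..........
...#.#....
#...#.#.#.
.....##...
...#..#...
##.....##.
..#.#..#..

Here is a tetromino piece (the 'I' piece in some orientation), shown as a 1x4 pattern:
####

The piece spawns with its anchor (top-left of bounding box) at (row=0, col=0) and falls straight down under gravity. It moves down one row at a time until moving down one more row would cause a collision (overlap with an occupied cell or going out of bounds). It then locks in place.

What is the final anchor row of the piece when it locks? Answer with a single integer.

Spawn at (row=0, col=0). Try each row:
  row 0: fits
  row 1: fits
  row 2: fits
  row 3: blocked -> lock at row 2

Answer: 2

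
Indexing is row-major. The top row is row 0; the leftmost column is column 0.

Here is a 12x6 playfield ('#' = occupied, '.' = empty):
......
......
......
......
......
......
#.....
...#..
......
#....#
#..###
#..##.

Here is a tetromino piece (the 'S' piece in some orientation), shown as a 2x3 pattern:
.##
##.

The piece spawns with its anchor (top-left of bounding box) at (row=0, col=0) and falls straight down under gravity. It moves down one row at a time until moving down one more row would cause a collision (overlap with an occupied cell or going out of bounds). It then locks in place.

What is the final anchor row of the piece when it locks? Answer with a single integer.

Answer: 4

Derivation:
Spawn at (row=0, col=0). Try each row:
  row 0: fits
  row 1: fits
  row 2: fits
  row 3: fits
  row 4: fits
  row 5: blocked -> lock at row 4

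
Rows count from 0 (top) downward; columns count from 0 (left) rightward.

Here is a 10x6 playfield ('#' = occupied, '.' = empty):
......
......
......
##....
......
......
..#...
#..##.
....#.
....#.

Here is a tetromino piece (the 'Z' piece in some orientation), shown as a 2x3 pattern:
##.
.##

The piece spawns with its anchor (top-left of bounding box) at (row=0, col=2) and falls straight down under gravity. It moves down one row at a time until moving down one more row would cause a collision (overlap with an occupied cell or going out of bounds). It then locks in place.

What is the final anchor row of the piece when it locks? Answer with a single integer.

Answer: 5

Derivation:
Spawn at (row=0, col=2). Try each row:
  row 0: fits
  row 1: fits
  row 2: fits
  row 3: fits
  row 4: fits
  row 5: fits
  row 6: blocked -> lock at row 5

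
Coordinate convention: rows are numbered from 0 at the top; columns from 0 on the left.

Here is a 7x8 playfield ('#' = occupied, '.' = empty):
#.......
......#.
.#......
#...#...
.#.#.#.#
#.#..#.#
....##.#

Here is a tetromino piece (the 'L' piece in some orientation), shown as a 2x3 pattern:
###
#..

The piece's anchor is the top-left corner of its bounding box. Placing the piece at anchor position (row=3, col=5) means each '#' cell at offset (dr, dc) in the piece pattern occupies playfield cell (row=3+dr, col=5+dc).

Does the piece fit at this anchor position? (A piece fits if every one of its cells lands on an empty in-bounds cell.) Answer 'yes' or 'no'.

Answer: no

Derivation:
Check each piece cell at anchor (3, 5):
  offset (0,0) -> (3,5): empty -> OK
  offset (0,1) -> (3,6): empty -> OK
  offset (0,2) -> (3,7): empty -> OK
  offset (1,0) -> (4,5): occupied ('#') -> FAIL
All cells valid: no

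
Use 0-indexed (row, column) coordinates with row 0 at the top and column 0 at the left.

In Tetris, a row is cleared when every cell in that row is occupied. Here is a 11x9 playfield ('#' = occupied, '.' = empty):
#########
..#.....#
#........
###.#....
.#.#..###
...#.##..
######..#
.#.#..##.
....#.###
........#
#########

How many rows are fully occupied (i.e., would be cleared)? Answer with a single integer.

Check each row:
  row 0: 0 empty cells -> FULL (clear)
  row 1: 7 empty cells -> not full
  row 2: 8 empty cells -> not full
  row 3: 5 empty cells -> not full
  row 4: 4 empty cells -> not full
  row 5: 6 empty cells -> not full
  row 6: 2 empty cells -> not full
  row 7: 5 empty cells -> not full
  row 8: 5 empty cells -> not full
  row 9: 8 empty cells -> not full
  row 10: 0 empty cells -> FULL (clear)
Total rows cleared: 2

Answer: 2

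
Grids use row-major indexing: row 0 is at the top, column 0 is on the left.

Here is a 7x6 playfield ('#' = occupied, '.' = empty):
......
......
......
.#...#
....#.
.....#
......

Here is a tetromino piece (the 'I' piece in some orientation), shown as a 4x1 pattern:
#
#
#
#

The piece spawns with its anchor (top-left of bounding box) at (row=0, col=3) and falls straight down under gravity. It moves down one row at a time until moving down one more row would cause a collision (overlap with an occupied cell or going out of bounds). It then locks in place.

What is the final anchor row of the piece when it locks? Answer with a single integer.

Spawn at (row=0, col=3). Try each row:
  row 0: fits
  row 1: fits
  row 2: fits
  row 3: fits
  row 4: blocked -> lock at row 3

Answer: 3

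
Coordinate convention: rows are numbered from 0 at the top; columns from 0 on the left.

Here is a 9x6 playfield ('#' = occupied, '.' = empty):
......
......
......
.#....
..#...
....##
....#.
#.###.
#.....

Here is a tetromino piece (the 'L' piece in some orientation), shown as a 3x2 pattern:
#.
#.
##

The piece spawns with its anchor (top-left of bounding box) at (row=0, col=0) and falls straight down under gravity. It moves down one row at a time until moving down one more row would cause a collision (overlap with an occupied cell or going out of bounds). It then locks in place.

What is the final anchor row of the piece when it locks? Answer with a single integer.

Answer: 0

Derivation:
Spawn at (row=0, col=0). Try each row:
  row 0: fits
  row 1: blocked -> lock at row 0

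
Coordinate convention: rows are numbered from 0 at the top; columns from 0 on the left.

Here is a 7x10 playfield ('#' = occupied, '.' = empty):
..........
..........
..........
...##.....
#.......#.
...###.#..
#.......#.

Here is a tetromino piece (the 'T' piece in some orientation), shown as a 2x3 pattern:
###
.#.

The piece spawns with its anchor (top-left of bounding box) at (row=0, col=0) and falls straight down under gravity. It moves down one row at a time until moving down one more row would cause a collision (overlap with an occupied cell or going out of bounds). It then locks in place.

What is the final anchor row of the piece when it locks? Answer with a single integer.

Answer: 3

Derivation:
Spawn at (row=0, col=0). Try each row:
  row 0: fits
  row 1: fits
  row 2: fits
  row 3: fits
  row 4: blocked -> lock at row 3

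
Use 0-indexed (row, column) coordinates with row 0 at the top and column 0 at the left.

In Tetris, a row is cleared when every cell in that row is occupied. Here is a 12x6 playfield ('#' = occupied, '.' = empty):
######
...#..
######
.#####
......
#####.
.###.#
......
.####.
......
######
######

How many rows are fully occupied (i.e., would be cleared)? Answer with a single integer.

Check each row:
  row 0: 0 empty cells -> FULL (clear)
  row 1: 5 empty cells -> not full
  row 2: 0 empty cells -> FULL (clear)
  row 3: 1 empty cell -> not full
  row 4: 6 empty cells -> not full
  row 5: 1 empty cell -> not full
  row 6: 2 empty cells -> not full
  row 7: 6 empty cells -> not full
  row 8: 2 empty cells -> not full
  row 9: 6 empty cells -> not full
  row 10: 0 empty cells -> FULL (clear)
  row 11: 0 empty cells -> FULL (clear)
Total rows cleared: 4

Answer: 4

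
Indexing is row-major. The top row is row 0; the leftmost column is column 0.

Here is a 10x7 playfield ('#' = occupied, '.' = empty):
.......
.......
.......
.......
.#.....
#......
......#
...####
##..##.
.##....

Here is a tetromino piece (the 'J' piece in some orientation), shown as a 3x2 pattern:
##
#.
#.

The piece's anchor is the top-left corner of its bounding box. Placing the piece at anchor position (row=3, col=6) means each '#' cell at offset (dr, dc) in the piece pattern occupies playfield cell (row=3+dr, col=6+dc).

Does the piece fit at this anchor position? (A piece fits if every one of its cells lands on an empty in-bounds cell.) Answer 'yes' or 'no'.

Answer: no

Derivation:
Check each piece cell at anchor (3, 6):
  offset (0,0) -> (3,6): empty -> OK
  offset (0,1) -> (3,7): out of bounds -> FAIL
  offset (1,0) -> (4,6): empty -> OK
  offset (2,0) -> (5,6): empty -> OK
All cells valid: no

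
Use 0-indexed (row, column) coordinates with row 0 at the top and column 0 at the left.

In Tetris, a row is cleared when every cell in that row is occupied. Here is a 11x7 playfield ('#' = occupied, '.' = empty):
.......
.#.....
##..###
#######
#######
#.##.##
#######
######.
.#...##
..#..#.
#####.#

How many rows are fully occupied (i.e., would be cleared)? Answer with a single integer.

Check each row:
  row 0: 7 empty cells -> not full
  row 1: 6 empty cells -> not full
  row 2: 2 empty cells -> not full
  row 3: 0 empty cells -> FULL (clear)
  row 4: 0 empty cells -> FULL (clear)
  row 5: 2 empty cells -> not full
  row 6: 0 empty cells -> FULL (clear)
  row 7: 1 empty cell -> not full
  row 8: 4 empty cells -> not full
  row 9: 5 empty cells -> not full
  row 10: 1 empty cell -> not full
Total rows cleared: 3

Answer: 3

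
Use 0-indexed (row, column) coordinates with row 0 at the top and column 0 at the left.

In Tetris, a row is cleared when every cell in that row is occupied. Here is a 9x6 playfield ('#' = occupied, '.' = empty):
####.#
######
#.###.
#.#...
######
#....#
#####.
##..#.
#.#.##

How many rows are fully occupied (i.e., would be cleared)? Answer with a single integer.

Check each row:
  row 0: 1 empty cell -> not full
  row 1: 0 empty cells -> FULL (clear)
  row 2: 2 empty cells -> not full
  row 3: 4 empty cells -> not full
  row 4: 0 empty cells -> FULL (clear)
  row 5: 4 empty cells -> not full
  row 6: 1 empty cell -> not full
  row 7: 3 empty cells -> not full
  row 8: 2 empty cells -> not full
Total rows cleared: 2

Answer: 2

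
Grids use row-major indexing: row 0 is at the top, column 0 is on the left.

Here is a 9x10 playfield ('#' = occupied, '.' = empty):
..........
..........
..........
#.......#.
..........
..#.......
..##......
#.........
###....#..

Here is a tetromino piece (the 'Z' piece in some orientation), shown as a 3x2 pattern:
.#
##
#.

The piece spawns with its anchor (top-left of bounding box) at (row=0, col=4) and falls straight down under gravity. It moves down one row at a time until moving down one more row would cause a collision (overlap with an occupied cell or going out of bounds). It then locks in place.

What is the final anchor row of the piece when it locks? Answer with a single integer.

Spawn at (row=0, col=4). Try each row:
  row 0: fits
  row 1: fits
  row 2: fits
  row 3: fits
  row 4: fits
  row 5: fits
  row 6: fits
  row 7: blocked -> lock at row 6

Answer: 6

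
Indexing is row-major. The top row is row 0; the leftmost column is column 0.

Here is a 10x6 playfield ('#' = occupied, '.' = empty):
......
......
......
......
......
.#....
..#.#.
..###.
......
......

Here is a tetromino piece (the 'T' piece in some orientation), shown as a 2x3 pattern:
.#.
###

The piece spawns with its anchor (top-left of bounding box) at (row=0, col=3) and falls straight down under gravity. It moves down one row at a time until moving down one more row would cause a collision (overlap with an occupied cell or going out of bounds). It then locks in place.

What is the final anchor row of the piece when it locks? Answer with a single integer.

Answer: 4

Derivation:
Spawn at (row=0, col=3). Try each row:
  row 0: fits
  row 1: fits
  row 2: fits
  row 3: fits
  row 4: fits
  row 5: blocked -> lock at row 4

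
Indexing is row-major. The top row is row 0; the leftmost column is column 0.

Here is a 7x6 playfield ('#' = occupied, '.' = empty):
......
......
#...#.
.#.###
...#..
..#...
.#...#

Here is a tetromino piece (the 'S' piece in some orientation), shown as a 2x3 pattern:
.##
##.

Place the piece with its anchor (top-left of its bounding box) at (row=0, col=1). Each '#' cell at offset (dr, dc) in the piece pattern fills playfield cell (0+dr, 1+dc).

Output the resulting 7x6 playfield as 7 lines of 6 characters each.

Fill (0+0,1+1) = (0,2)
Fill (0+0,1+2) = (0,3)
Fill (0+1,1+0) = (1,1)
Fill (0+1,1+1) = (1,2)

Answer: ..##..
.##...
#...#.
.#.###
...#..
..#...
.#...#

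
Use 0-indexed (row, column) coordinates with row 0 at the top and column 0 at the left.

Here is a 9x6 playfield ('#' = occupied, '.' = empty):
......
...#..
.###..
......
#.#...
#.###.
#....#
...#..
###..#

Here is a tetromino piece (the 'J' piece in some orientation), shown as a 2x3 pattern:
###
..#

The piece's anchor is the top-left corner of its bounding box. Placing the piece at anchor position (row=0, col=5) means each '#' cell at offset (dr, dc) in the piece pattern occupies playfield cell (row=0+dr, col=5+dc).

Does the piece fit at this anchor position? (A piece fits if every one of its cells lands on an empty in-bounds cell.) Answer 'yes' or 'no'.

Answer: no

Derivation:
Check each piece cell at anchor (0, 5):
  offset (0,0) -> (0,5): empty -> OK
  offset (0,1) -> (0,6): out of bounds -> FAIL
  offset (0,2) -> (0,7): out of bounds -> FAIL
  offset (1,2) -> (1,7): out of bounds -> FAIL
All cells valid: no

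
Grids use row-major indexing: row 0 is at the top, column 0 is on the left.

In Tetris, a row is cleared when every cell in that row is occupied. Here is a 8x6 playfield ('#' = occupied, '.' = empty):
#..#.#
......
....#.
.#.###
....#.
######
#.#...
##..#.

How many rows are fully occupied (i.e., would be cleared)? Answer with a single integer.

Answer: 1

Derivation:
Check each row:
  row 0: 3 empty cells -> not full
  row 1: 6 empty cells -> not full
  row 2: 5 empty cells -> not full
  row 3: 2 empty cells -> not full
  row 4: 5 empty cells -> not full
  row 5: 0 empty cells -> FULL (clear)
  row 6: 4 empty cells -> not full
  row 7: 3 empty cells -> not full
Total rows cleared: 1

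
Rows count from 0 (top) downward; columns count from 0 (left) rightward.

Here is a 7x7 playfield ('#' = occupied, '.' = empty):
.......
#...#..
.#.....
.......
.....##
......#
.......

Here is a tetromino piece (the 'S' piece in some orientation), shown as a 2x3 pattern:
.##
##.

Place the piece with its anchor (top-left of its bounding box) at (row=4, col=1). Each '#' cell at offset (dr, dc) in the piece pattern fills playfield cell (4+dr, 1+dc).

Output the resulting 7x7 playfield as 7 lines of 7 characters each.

Fill (4+0,1+1) = (4,2)
Fill (4+0,1+2) = (4,3)
Fill (4+1,1+0) = (5,1)
Fill (4+1,1+1) = (5,2)

Answer: .......
#...#..
.#.....
.......
..##.##
.##...#
.......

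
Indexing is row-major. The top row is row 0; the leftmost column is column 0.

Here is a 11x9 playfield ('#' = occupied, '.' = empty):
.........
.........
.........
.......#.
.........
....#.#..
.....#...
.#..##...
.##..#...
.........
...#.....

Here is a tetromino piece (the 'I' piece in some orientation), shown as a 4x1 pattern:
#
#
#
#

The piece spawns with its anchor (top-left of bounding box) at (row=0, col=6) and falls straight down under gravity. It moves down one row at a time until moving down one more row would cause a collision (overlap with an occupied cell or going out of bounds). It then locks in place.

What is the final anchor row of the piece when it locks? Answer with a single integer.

Spawn at (row=0, col=6). Try each row:
  row 0: fits
  row 1: fits
  row 2: blocked -> lock at row 1

Answer: 1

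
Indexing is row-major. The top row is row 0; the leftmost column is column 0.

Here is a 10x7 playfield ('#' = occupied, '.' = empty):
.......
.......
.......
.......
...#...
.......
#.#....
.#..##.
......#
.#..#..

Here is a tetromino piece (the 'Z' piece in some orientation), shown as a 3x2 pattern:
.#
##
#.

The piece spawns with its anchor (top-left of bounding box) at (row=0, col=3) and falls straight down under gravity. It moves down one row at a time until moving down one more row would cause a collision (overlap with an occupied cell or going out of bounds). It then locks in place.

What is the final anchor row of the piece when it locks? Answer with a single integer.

Spawn at (row=0, col=3). Try each row:
  row 0: fits
  row 1: fits
  row 2: blocked -> lock at row 1

Answer: 1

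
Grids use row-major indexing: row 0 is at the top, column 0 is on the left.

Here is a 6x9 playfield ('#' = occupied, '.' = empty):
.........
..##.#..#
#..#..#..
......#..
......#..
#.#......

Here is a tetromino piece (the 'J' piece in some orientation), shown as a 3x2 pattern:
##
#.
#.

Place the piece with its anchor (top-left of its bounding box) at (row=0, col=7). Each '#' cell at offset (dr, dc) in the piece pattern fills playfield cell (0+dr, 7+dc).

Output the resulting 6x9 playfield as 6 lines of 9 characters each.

Fill (0+0,7+0) = (0,7)
Fill (0+0,7+1) = (0,8)
Fill (0+1,7+0) = (1,7)
Fill (0+2,7+0) = (2,7)

Answer: .......##
..##.#.##
#..#..##.
......#..
......#..
#.#......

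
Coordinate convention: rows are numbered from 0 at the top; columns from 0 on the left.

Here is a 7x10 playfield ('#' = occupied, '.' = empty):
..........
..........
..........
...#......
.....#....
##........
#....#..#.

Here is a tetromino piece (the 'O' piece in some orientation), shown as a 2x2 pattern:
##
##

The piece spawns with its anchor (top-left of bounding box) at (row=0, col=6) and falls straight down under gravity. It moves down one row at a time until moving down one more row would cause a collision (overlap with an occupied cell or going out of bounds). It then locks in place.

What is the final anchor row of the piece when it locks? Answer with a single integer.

Spawn at (row=0, col=6). Try each row:
  row 0: fits
  row 1: fits
  row 2: fits
  row 3: fits
  row 4: fits
  row 5: fits
  row 6: blocked -> lock at row 5

Answer: 5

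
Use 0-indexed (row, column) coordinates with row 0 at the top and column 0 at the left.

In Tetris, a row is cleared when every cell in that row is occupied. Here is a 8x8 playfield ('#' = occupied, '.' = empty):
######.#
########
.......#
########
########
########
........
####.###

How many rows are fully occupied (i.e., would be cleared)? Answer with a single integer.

Check each row:
  row 0: 1 empty cell -> not full
  row 1: 0 empty cells -> FULL (clear)
  row 2: 7 empty cells -> not full
  row 3: 0 empty cells -> FULL (clear)
  row 4: 0 empty cells -> FULL (clear)
  row 5: 0 empty cells -> FULL (clear)
  row 6: 8 empty cells -> not full
  row 7: 1 empty cell -> not full
Total rows cleared: 4

Answer: 4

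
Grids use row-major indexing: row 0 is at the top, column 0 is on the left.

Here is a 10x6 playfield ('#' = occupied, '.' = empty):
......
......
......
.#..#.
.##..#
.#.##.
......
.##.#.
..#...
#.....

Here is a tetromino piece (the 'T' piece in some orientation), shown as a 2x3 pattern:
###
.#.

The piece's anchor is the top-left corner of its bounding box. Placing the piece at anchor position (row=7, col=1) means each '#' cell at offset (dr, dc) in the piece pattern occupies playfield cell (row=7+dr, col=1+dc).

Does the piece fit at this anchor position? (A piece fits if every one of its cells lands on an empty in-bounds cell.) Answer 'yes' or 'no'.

Check each piece cell at anchor (7, 1):
  offset (0,0) -> (7,1): occupied ('#') -> FAIL
  offset (0,1) -> (7,2): occupied ('#') -> FAIL
  offset (0,2) -> (7,3): empty -> OK
  offset (1,1) -> (8,2): occupied ('#') -> FAIL
All cells valid: no

Answer: no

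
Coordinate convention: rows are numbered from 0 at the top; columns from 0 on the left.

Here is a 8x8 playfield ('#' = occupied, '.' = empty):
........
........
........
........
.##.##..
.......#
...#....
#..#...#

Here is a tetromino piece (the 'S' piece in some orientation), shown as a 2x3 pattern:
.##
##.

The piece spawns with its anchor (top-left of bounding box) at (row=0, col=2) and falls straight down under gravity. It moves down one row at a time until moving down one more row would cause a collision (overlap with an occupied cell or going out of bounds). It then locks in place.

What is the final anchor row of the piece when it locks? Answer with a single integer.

Answer: 2

Derivation:
Spawn at (row=0, col=2). Try each row:
  row 0: fits
  row 1: fits
  row 2: fits
  row 3: blocked -> lock at row 2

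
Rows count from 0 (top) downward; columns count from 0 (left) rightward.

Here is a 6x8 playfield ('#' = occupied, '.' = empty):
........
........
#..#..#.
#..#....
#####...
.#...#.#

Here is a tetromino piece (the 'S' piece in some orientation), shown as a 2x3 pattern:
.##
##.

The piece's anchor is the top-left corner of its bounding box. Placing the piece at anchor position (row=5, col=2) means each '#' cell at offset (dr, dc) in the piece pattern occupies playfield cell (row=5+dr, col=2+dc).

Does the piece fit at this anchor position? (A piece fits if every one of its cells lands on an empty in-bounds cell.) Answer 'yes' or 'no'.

Answer: no

Derivation:
Check each piece cell at anchor (5, 2):
  offset (0,1) -> (5,3): empty -> OK
  offset (0,2) -> (5,4): empty -> OK
  offset (1,0) -> (6,2): out of bounds -> FAIL
  offset (1,1) -> (6,3): out of bounds -> FAIL
All cells valid: no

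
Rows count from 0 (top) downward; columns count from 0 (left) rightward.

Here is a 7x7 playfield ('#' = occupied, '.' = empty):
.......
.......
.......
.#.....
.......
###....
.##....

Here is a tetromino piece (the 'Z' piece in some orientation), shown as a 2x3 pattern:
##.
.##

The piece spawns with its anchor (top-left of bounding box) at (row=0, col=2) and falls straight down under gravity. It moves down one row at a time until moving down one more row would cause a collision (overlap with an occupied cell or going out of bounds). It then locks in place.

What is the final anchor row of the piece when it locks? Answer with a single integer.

Answer: 4

Derivation:
Spawn at (row=0, col=2). Try each row:
  row 0: fits
  row 1: fits
  row 2: fits
  row 3: fits
  row 4: fits
  row 5: blocked -> lock at row 4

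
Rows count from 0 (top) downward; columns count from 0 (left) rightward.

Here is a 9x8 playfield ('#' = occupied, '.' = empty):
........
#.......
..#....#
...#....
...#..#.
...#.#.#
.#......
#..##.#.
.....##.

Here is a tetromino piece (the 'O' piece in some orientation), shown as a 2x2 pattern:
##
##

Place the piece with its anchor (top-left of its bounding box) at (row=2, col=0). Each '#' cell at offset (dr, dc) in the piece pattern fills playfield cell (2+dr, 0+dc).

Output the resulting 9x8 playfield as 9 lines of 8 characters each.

Fill (2+0,0+0) = (2,0)
Fill (2+0,0+1) = (2,1)
Fill (2+1,0+0) = (3,0)
Fill (2+1,0+1) = (3,1)

Answer: ........
#.......
###....#
##.#....
...#..#.
...#.#.#
.#......
#..##.#.
.....##.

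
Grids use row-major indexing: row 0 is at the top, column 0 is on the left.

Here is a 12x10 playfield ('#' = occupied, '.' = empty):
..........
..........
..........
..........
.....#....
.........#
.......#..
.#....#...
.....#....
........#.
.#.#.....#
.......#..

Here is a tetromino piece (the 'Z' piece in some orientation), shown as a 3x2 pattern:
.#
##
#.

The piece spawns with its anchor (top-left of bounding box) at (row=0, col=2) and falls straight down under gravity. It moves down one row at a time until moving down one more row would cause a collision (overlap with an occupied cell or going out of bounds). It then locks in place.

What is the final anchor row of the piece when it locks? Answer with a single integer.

Answer: 8

Derivation:
Spawn at (row=0, col=2). Try each row:
  row 0: fits
  row 1: fits
  row 2: fits
  row 3: fits
  row 4: fits
  row 5: fits
  row 6: fits
  row 7: fits
  row 8: fits
  row 9: blocked -> lock at row 8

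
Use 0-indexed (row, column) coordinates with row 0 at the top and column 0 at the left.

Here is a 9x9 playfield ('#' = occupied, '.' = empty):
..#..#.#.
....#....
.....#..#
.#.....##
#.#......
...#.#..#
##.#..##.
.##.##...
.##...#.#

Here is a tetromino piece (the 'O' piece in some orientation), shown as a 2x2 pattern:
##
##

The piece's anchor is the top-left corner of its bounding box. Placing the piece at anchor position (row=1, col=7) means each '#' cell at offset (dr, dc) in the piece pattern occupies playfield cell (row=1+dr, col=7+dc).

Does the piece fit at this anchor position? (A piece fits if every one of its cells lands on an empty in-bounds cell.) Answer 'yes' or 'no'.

Check each piece cell at anchor (1, 7):
  offset (0,0) -> (1,7): empty -> OK
  offset (0,1) -> (1,8): empty -> OK
  offset (1,0) -> (2,7): empty -> OK
  offset (1,1) -> (2,8): occupied ('#') -> FAIL
All cells valid: no

Answer: no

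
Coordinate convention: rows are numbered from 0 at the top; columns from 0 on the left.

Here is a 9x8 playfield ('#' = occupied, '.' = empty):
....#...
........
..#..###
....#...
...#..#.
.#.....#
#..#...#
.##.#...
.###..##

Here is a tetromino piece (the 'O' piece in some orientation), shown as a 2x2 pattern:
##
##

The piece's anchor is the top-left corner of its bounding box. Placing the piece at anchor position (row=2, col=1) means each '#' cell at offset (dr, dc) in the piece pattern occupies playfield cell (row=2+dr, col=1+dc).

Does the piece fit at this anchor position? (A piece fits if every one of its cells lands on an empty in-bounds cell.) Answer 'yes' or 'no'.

Answer: no

Derivation:
Check each piece cell at anchor (2, 1):
  offset (0,0) -> (2,1): empty -> OK
  offset (0,1) -> (2,2): occupied ('#') -> FAIL
  offset (1,0) -> (3,1): empty -> OK
  offset (1,1) -> (3,2): empty -> OK
All cells valid: no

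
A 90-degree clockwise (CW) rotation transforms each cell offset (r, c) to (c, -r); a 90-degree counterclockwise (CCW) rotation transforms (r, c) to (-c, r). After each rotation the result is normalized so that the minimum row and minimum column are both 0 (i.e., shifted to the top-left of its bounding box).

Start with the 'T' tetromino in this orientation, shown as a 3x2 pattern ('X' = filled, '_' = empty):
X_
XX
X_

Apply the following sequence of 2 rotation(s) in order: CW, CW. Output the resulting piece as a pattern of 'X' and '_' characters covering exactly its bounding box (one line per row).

Start:
X_
XX
X_
After rotation 1 (CW):
XXX
_X_
After rotation 2 (CW):
_X
XX
_X

Answer: _X
XX
_X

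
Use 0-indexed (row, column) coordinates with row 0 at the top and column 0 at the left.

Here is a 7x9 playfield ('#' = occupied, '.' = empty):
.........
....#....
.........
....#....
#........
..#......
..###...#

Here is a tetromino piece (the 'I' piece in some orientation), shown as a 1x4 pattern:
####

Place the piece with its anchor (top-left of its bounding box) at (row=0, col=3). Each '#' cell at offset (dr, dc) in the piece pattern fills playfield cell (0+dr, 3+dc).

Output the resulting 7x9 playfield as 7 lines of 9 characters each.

Answer: ...####..
....#....
.........
....#....
#........
..#......
..###...#

Derivation:
Fill (0+0,3+0) = (0,3)
Fill (0+0,3+1) = (0,4)
Fill (0+0,3+2) = (0,5)
Fill (0+0,3+3) = (0,6)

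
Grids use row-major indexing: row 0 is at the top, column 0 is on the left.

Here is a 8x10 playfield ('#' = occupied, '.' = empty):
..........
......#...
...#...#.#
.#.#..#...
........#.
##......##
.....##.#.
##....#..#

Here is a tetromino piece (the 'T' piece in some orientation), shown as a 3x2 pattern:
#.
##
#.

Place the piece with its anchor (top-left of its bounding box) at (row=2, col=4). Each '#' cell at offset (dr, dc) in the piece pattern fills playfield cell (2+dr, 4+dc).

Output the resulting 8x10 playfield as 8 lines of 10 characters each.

Answer: ..........
......#...
...##..#.#
.#.####...
....#...#.
##......##
.....##.#.
##....#..#

Derivation:
Fill (2+0,4+0) = (2,4)
Fill (2+1,4+0) = (3,4)
Fill (2+1,4+1) = (3,5)
Fill (2+2,4+0) = (4,4)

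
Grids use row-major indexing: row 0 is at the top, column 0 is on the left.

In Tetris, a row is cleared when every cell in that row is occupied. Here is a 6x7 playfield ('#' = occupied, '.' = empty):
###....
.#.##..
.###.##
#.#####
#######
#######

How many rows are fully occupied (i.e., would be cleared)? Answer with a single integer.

Check each row:
  row 0: 4 empty cells -> not full
  row 1: 4 empty cells -> not full
  row 2: 2 empty cells -> not full
  row 3: 1 empty cell -> not full
  row 4: 0 empty cells -> FULL (clear)
  row 5: 0 empty cells -> FULL (clear)
Total rows cleared: 2

Answer: 2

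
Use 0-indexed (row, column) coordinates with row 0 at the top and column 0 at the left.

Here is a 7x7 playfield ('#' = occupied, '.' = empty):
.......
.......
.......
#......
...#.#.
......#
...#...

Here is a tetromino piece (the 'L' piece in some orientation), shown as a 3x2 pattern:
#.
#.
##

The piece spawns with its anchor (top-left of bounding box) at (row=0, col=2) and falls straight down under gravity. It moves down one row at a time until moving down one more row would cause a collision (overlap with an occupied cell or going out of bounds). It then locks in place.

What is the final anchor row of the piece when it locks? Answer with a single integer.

Spawn at (row=0, col=2). Try each row:
  row 0: fits
  row 1: fits
  row 2: blocked -> lock at row 1

Answer: 1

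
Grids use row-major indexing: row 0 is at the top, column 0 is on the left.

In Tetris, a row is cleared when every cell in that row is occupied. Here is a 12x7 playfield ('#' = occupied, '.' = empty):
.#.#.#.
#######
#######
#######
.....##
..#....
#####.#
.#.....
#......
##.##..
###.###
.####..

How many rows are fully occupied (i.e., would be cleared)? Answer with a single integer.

Check each row:
  row 0: 4 empty cells -> not full
  row 1: 0 empty cells -> FULL (clear)
  row 2: 0 empty cells -> FULL (clear)
  row 3: 0 empty cells -> FULL (clear)
  row 4: 5 empty cells -> not full
  row 5: 6 empty cells -> not full
  row 6: 1 empty cell -> not full
  row 7: 6 empty cells -> not full
  row 8: 6 empty cells -> not full
  row 9: 3 empty cells -> not full
  row 10: 1 empty cell -> not full
  row 11: 3 empty cells -> not full
Total rows cleared: 3

Answer: 3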